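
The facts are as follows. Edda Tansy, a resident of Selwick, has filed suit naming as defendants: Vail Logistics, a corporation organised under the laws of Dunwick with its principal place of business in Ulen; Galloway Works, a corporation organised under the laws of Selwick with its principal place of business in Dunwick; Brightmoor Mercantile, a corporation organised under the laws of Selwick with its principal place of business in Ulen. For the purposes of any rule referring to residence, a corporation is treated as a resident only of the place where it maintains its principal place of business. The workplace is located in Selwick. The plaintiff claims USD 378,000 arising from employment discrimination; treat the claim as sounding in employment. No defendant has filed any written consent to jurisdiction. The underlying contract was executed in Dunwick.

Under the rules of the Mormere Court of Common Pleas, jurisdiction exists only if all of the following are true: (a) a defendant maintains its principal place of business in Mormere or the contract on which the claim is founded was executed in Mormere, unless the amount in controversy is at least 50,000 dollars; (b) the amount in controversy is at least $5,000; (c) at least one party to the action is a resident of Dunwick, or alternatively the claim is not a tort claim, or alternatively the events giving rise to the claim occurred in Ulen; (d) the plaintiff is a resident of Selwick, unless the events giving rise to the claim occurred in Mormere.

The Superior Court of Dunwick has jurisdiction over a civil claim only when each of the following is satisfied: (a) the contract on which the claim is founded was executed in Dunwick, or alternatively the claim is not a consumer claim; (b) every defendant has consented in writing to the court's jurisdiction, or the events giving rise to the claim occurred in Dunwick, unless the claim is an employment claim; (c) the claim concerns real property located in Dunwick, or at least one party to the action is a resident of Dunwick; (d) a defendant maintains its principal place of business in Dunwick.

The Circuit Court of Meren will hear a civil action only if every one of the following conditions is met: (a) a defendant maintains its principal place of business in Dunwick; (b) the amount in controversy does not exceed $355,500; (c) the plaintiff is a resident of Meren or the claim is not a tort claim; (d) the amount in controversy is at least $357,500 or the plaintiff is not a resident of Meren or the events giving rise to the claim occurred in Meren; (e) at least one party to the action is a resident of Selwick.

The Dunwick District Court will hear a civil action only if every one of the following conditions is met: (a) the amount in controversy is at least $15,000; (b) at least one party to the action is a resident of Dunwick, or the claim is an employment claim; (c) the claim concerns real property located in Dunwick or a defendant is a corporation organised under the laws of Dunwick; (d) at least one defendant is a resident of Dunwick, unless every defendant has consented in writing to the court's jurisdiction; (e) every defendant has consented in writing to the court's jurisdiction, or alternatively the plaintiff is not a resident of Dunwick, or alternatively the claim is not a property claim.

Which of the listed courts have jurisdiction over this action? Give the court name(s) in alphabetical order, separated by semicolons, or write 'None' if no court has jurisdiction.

the Dunwick District Court; the Mormere Court of Common Pleas; the Superior Court of Dunwick

The Mormere Court of Common Pleas:
  (a) The corporate defendant(s) have their principal place of business in Dunwick, Ulen, not Mormere; the contract was executed in Dunwick, not Mormere — none of the alternatives is met. However, the amount in controversy is 378,000 dollars, which meets the 50,000 dollars floor, so the 'unless' proviso supplies this condition. Satisfied.
  (b) The amount in controversy is 378,000 dollars, which meets the USD 5,000 floor. Condition met.
  (c) Galloway Works resides in Dunwick — that alternative is enough. Condition met.
  (d) The plaintiff resides in Selwick. Condition met.
  → All conditions met; jurisdiction exists.
The Superior Court of Dunwick:
  (a) The contract was executed in Dunwick — that alternative is enough. Satisfied.
  (b) No such written consent has been filed; the operative events occurred in Selwick, not Dunwick — every alternative fails. The proviso rescues it, though: the claim is an employment claim. Met.
  (c) Galloway Works resides in Dunwick — that alternative is enough. Condition met.
  (d) Galloway Works has its principal place of business in Dunwick. Condition met.
  → Every requirement is satisfied — jurisdiction.
The Circuit Court of Meren:
  (a) Galloway Works has its principal place of business in Dunwick. Condition met.
  (b) The amount in controversy is $378,000, above the USD 355,500 ceiling. Condition not met.
  (c) The claim is an employment claim, not a tort claim, which satisfies one of the alternatives. Satisfied.
  (d) The amount in controversy is $378,000, which meets the $357,500 floor, so one alternative holds. Met.
  (e) Edda Tansy resides in Selwick. Satisfied.
  → The court lacks jurisdiction.
The Dunwick District Court:
  (a) The amount in controversy is USD 378,000, which meets the USD 15,000 floor. Condition met.
  (b) Galloway Works resides in Dunwick, so one alternative holds. Condition met.
  (c) Vail Logistics is organised under the laws of Dunwick — that alternative is enough. Met.
  (d) Galloway Works resides in Dunwick. Satisfied.
  (e) The plaintiff resides in Selwick, which is not Dunwick, so one alternative holds. Condition met.
  → Jurisdiction lies.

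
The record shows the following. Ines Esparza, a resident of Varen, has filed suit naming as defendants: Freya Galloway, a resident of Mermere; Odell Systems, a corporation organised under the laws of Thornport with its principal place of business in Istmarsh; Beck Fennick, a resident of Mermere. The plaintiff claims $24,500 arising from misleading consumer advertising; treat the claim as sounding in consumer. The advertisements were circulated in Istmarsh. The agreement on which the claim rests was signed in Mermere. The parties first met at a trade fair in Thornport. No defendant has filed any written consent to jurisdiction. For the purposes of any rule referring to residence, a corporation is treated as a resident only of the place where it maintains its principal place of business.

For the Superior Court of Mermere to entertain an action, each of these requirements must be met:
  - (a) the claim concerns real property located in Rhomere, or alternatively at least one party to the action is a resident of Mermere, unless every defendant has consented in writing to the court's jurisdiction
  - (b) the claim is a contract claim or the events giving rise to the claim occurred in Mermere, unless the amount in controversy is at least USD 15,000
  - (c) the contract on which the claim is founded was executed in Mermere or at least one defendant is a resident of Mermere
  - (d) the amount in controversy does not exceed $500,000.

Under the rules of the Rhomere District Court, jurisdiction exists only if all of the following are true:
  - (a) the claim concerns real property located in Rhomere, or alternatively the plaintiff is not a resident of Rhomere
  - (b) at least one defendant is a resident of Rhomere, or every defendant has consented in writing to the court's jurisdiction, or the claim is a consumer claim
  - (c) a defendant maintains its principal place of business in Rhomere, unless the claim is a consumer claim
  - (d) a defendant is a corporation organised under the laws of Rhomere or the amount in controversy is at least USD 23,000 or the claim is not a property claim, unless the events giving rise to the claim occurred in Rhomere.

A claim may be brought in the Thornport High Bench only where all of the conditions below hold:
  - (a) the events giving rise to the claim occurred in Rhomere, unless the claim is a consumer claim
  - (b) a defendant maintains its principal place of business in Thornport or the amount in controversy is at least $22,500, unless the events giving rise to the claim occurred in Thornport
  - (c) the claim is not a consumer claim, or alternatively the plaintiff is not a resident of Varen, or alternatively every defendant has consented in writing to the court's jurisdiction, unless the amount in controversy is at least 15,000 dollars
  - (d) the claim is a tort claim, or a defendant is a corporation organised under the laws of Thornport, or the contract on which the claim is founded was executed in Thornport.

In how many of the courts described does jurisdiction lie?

3

The Superior Court of Mermere:
  (a) Freya Galloway resides in Mermere, so one alternative holds. Satisfied.
  (b) The claim is a consumer claim, not a contract claim; the operative events occurred in Istmarsh, not Mermere — no alternative holds. The proviso rescues it, though: the amount in controversy is 24,500 dollars, which meets the $15,000 floor. Condition met.
  (c) The contract was executed in Mermere, so this disjunct is met. Condition met.
  (d) The amount in controversy is 24,500 dollars, within the USD 500,000 ceiling. Condition met.
  → Jurisdiction lies.
The Rhomere District Court:
  (a) The plaintiff resides in Varen, which is not Rhomere — that alternative is enough. Satisfied.
  (b) The claim is a consumer claim, so one alternative holds. Met.
  (c) The corporate defendant(s) have their principal place of business in Istmarsh, not Rhomere. The proviso rescues it, though: the claim is a consumer claim. Satisfied.
  (d) The amount in controversy is USD 24,500, which meets the USD 23,000 floor — that alternative is enough. Satisfied.
  → Jurisdiction lies.
The Thornport High Bench:
  (a) The operative events occurred in Istmarsh, not Rhomere. But the claim is a consumer claim, and the 'unless' clause therefore excuses the requirement. Met.
  (b) The amount in controversy is $24,500, which meets the 22,500 dollars floor, so one alternative holds. Satisfied.
  (c) The claim is a consumer claim; the plaintiff resides in Varen; no such written consent has been filed — no alternative holds. However, the amount in controversy is 24,500 dollars, which meets the USD 15,000 floor, so the 'unless' proviso supplies this condition. Condition met.
  (d) Odell Systems is organised under the laws of Thornport, so one alternative holds. Satisfied.
  → Jurisdiction lies.
Courts with jurisdiction: the Superior Court of Mermere, the Rhomere District Court, the Thornport High Bench — 3 in total.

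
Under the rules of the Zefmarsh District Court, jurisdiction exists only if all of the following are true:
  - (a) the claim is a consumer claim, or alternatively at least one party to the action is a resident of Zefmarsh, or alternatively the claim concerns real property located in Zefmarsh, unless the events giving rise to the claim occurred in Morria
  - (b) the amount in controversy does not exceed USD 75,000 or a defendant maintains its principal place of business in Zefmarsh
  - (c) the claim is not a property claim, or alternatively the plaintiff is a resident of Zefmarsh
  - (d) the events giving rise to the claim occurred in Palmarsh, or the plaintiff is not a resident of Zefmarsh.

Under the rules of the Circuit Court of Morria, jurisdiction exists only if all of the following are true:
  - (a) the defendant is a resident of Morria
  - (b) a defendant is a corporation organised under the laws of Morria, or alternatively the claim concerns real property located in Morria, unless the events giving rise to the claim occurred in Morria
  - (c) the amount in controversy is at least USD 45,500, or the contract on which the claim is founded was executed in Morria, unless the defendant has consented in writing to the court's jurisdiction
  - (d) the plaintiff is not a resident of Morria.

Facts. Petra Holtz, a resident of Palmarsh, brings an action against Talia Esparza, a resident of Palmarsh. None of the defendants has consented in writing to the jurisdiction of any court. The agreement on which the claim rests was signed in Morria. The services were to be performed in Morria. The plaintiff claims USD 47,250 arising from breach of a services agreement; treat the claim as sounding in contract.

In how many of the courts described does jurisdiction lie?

The Zefmarsh District Court:
  (a) The claim is a contract claim, not a consumer claim; no party resides in Zefmarsh; the claim does not concern real property — every alternative fails. The proviso rescues it, though: the operative events occurred in Morria. Condition met.
  (b) The amount in controversy is $47,250, within the USD 75,000 ceiling, which satisfies one of the alternatives. Satisfied.
  (c) The claim is a contract claim, not a property claim, so this disjunct is met. Satisfied.
  (d) The plaintiff resides in Palmarsh, which is not Zefmarsh, which satisfies one of the alternatives. Satisfied.
  → Every requirement is satisfied — jurisdiction.
The Circuit Court of Morria:
  (a) The defendant resides in Palmarsh, not Morria. Not met.
  (b) No defendant is a corporation; the claim does not concern real property — every alternative fails. The proviso rescues it, though: the operative events occurred in Morria. Condition met.
  (c) The amount in controversy is 47,250 dollars, which meets the 45,500 dollars floor, so one alternative holds. Met.
  (d) The plaintiff resides in Palmarsh, which is not Morria. Met.
  → Not every requirement is met — no jurisdiction.
Courts with jurisdiction: the Zefmarsh District Court — 1 in total.

1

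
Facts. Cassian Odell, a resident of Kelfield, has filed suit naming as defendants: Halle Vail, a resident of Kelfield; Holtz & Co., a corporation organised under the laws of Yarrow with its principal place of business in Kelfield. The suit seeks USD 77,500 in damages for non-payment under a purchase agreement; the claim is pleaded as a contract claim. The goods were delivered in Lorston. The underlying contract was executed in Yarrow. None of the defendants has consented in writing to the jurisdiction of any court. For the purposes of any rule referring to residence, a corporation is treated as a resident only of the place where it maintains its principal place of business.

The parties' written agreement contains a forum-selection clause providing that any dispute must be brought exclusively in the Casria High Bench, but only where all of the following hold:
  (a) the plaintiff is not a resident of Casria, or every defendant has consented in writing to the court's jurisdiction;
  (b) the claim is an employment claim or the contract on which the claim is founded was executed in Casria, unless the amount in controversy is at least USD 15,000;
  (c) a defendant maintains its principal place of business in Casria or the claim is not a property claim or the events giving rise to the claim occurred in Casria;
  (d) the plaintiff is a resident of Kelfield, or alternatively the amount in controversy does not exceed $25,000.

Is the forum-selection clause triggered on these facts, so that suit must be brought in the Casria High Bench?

Yes

The Casria High Bench:
  (a) The plaintiff resides in Kelfield, which is not Casria, which satisfies one of the alternatives. Satisfied.
  (b) The claim is a contract claim, not an employment claim; the contract was executed in Yarrow, not Casria — none of the alternatives is met. The proviso rescues it, though: the amount in controversy is 77,500 dollars, which meets the 15,000 dollars floor. Satisfied.
  (c) The claim is a contract claim, not a property claim, so this disjunct is met. Satisfied.
  (d) The plaintiff resides in Kelfield — that alternative is enough. Condition met.
  → Forum clause is triggered.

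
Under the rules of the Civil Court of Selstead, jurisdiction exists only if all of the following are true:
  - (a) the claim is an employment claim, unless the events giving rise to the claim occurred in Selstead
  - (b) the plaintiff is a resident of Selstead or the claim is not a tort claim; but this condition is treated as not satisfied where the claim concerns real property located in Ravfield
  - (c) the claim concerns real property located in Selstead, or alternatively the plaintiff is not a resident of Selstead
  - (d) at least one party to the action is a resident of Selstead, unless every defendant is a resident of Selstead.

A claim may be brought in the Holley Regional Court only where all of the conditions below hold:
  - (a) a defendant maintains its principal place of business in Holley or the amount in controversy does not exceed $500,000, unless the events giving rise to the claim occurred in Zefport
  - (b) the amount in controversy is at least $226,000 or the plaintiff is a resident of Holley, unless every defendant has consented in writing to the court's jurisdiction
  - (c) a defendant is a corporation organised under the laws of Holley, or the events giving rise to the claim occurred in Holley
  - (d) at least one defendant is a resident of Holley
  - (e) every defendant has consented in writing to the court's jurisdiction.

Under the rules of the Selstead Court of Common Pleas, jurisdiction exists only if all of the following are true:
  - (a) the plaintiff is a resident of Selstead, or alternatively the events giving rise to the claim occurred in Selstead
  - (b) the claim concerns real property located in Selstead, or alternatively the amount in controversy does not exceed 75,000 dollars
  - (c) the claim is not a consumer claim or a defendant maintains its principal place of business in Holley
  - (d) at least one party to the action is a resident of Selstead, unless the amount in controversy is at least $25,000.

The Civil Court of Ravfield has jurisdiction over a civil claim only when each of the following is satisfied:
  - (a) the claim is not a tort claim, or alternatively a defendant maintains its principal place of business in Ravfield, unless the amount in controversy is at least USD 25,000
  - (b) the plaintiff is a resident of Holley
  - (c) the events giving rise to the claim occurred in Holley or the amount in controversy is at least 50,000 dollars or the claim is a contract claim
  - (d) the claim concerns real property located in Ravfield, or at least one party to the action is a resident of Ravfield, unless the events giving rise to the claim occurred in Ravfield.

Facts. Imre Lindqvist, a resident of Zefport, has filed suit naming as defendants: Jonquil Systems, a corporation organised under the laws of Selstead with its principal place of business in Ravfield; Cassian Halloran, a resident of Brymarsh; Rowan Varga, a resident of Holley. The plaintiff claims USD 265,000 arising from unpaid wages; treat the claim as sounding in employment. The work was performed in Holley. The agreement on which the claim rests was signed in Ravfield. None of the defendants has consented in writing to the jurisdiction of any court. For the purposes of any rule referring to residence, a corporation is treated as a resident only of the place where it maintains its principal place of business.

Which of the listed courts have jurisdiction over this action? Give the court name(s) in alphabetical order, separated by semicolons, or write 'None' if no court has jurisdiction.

None

The Civil Court of Selstead:
  (a) The claim is an employment claim. Met.
  (b) The claim is an employment claim, not a tort claim, which satisfies one of the alternatives. And the carve-out is inapplicable — the claim does not concern real property. Satisfied.
  (c) The plaintiff resides in Zefport, which is not Selstead, so one alternative holds. Condition met.
  (d) No party resides in Selstead. Nor does the 'unless' clause help: the defendants reside as follows — Jonquil Systems in Ravfield, Cassian Halloran in Brymarsh, Rowan Varga in Holley — not all in Selstead. Not met.
  → Not every requirement is met — no jurisdiction.
The Holley Regional Court:
  (a) The amount in controversy is USD 265,000, within the USD 500,000 ceiling, so one alternative holds. Condition met.
  (b) The amount in controversy is $265,000, which meets the 226,000 dollars floor, so one alternative holds. Met.
  (c) The operative events occurred in Holley, so one alternative holds. Satisfied.
  (d) Rowan Varga resides in Holley. Satisfied.
  (e) No such written consent has been filed. Condition not met.
  → No jurisdiction.
The Selstead Court of Common Pleas:
  (a) The plaintiff resides in Zefport, not Selstead; the operative events occurred in Holley, not Selstead — every alternative fails. Not met.
  (b) The claim does not concern real property; the amount in controversy is USD 265,000, above the USD 75,000 ceiling — every alternative fails. Not met.
  (c) The claim is an employment claim, not a consumer claim, so this disjunct is met. Satisfied.
  (d) No party resides in Selstead. But the amount in controversy is 265,000 dollars, which meets the 25,000 dollars floor, and the 'unless' clause therefore excuses the requirement. Met.
  → No jurisdiction.
The Civil Court of Ravfield:
  (a) The claim is an employment claim, not a tort claim, so this disjunct is met. Met.
  (b) The plaintiff resides in Zefport, not Holley. Fails.
  (c) The operative events occurred in Holley, so one alternative holds. Condition met.
  (d) Jonquil Systems resides in Ravfield, so one alternative holds. Met.
  → The court lacks jurisdiction.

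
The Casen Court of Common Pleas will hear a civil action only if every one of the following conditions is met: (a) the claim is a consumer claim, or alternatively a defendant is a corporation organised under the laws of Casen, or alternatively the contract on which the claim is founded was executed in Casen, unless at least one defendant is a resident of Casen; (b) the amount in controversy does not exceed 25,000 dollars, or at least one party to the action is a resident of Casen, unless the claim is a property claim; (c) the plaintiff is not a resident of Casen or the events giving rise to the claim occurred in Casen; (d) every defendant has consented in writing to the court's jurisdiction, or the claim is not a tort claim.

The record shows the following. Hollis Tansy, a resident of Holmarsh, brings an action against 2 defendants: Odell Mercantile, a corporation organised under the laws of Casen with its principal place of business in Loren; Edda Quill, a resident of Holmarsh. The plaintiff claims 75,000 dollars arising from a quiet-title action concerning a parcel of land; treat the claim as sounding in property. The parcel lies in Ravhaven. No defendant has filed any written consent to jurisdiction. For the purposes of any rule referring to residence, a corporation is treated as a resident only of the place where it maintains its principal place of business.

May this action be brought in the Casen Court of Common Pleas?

The Casen Court of Common Pleas:
  (a) Odell Mercantile is organised under the laws of Casen, so this disjunct is met. Condition met.
  (b) The amount in controversy is 75,000 dollars, above the 25,000 dollars ceiling; no party resides in Casen — no alternative holds. The proviso rescues it, though: the claim is a property claim. Condition met.
  (c) The plaintiff resides in Holmarsh, which is not Casen, so one alternative holds. Condition met.
  (d) The claim is a property claim, not a tort claim, which satisfies one of the alternatives. Condition met.
  → All conditions met; jurisdiction exists.

Yes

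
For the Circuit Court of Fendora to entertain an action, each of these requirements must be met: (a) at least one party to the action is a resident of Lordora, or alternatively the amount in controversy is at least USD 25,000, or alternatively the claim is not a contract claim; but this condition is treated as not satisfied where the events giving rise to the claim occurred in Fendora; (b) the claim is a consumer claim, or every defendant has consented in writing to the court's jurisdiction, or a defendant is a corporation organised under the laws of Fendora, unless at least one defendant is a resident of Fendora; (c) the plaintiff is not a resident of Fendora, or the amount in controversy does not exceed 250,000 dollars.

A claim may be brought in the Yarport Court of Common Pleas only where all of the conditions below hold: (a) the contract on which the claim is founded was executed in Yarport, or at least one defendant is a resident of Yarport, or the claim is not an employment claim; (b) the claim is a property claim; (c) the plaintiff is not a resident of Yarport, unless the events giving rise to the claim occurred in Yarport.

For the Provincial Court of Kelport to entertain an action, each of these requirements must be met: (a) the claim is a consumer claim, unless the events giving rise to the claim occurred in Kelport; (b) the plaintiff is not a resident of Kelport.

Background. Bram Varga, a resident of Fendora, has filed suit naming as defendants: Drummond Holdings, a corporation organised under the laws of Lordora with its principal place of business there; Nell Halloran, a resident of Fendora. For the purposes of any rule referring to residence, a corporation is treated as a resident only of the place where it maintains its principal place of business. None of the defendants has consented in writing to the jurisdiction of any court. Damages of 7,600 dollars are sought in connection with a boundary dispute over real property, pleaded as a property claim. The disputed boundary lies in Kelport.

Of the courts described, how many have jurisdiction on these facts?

3

The Circuit Court of Fendora:
  (a) Drummond Holdings resides in Lordora, so one alternative holds. The exception is not triggered, since the operative events occurred in Kelport, not Fendora. Condition met.
  (b) The claim is a property claim, not a consumer claim; no such written consent has been filed; the corporate defendant(s) are organised in Lordora, not Fendora — every alternative fails. However, Nell Halloran resides in Fendora, so the 'unless' proviso supplies this condition. Satisfied.
  (c) The amount in controversy is $7,600, within the $250,000 ceiling, so one alternative holds. Satisfied.
  → The court has jurisdiction.
The Yarport Court of Common Pleas:
  (a) The claim is a property claim, not an employment claim, so this disjunct is met. Met.
  (b) The claim is a property claim. Satisfied.
  (c) The plaintiff resides in Fendora, which is not Yarport. Satisfied.
  → All conditions met; jurisdiction exists.
The Provincial Court of Kelport:
  (a) The claim is a property claim, not a consumer claim. The proviso rescues it, though: the operative events occurred in Kelport. Condition met.
  (b) The plaintiff resides in Fendora, which is not Kelport. Met.
  → Every requirement is satisfied — jurisdiction.
Courts with jurisdiction: the Circuit Court of Fendora, the Yarport Court of Common Pleas, the Provincial Court of Kelport — 3 in total.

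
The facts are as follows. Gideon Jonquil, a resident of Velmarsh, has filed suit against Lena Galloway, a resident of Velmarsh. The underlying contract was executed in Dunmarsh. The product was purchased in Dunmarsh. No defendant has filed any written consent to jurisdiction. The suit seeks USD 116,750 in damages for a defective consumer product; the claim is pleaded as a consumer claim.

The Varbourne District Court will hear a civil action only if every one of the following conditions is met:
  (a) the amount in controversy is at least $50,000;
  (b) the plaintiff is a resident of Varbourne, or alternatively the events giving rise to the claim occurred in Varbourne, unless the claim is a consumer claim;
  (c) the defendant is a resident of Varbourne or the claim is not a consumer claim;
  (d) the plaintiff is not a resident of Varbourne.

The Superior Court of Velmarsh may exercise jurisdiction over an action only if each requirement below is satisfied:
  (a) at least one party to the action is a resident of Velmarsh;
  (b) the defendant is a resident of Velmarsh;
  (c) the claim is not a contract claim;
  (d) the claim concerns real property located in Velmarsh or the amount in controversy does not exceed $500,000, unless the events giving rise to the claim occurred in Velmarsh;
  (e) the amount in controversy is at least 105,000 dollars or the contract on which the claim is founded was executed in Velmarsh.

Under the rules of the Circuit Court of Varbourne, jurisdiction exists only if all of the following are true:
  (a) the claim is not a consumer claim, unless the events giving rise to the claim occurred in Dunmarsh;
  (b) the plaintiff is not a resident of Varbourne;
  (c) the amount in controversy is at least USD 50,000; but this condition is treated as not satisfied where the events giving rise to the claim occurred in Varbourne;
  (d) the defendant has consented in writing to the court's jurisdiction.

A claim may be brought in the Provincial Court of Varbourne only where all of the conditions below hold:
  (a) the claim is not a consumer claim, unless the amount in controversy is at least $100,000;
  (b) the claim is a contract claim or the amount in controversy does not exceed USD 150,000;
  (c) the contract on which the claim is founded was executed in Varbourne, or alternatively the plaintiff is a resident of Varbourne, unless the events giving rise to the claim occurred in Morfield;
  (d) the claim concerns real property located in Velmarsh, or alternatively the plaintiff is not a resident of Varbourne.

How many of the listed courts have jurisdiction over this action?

1

The Varbourne District Court:
  (a) The amount in controversy is USD 116,750, which meets the 50,000 dollars floor. Condition met.
  (b) The plaintiff resides in Velmarsh, not Varbourne; the operative events occurred in Dunmarsh, not Varbourne — every alternative fails. The proviso rescues it, though: the claim is a consumer claim. Met.
  (c) The defendant resides in Velmarsh, not Varbourne; the claim is a consumer claim — no alternative holds. Fails.
  (d) The plaintiff resides in Velmarsh, which is not Varbourne. Satisfied.
  → At least one condition fails; no jurisdiction.
The Superior Court of Velmarsh:
  (a) Gideon Jonquil resides in Velmarsh. Met.
  (b) The defendant resides in Velmarsh. Satisfied.
  (c) The claim is a consumer claim, not a contract claim. Satisfied.
  (d) The amount in controversy is USD 116,750, within the $500,000 ceiling, which satisfies one of the alternatives. Condition met.
  (e) The amount in controversy is $116,750, which meets the USD 105,000 floor, which satisfies one of the alternatives. Satisfied.
  → The court has jurisdiction.
The Circuit Court of Varbourne:
  (a) The claim is a consumer claim. However, the operative events occurred in Dunmarsh, so the 'unless' proviso supplies this condition. Condition met.
  (b) The plaintiff resides in Velmarsh, which is not Varbourne. Satisfied.
  (c) The amount in controversy is 116,750 dollars, which meets the USD 50,000 floor. The exception is not triggered, since the operative events occurred in Dunmarsh, not Varbourne. Condition met.
  (d) No such written consent has been filed. Fails.
  → No jurisdiction.
The Provincial Court of Varbourne:
  (a) The claim is a consumer claim. The proviso rescues it, though: the amount in controversy is USD 116,750, which meets the 100,000 dollars floor. Met.
  (b) The amount in controversy is $116,750, within the USD 150,000 ceiling, so one alternative holds. Condition met.
  (c) The contract was executed in Dunmarsh, not Varbourne; the plaintiff resides in Velmarsh, not Varbourne — no alternative holds. Nor does the 'unless' clause help: the operative events occurred in Dunmarsh, not Morfield. Condition not met.
  (d) The plaintiff resides in Velmarsh, which is not Varbourne, which satisfies one of the alternatives. Met.
  → The court lacks jurisdiction.
Courts with jurisdiction: the Superior Court of Velmarsh — 1 in total.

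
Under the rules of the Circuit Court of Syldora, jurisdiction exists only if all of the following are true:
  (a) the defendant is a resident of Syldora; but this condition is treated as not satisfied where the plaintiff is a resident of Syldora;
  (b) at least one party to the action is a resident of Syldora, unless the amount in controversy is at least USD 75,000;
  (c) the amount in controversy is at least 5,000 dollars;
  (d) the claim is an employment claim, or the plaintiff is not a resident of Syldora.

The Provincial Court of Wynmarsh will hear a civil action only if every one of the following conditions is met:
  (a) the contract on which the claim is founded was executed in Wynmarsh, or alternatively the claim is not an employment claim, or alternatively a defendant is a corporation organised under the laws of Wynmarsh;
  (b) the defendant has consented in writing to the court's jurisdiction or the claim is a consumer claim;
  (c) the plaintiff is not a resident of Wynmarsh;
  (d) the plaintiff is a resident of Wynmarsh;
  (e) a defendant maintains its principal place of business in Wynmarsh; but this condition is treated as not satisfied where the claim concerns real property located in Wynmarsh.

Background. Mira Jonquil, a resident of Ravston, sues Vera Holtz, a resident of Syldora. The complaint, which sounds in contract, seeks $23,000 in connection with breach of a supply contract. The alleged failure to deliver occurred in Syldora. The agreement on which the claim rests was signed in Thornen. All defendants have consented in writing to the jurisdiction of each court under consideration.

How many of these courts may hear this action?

1

The Circuit Court of Syldora:
  (a) The defendant resides in Syldora. The carve-out does not apply: the plaintiff resides in Ravston, not Syldora. Satisfied.
  (b) Vera Holtz resides in Syldora. Satisfied.
  (c) The amount in controversy is 23,000 dollars, which meets the USD 5,000 floor. Met.
  (d) The plaintiff resides in Ravston, which is not Syldora, which satisfies one of the alternatives. Satisfied.
  → The court has jurisdiction.
The Provincial Court of Wynmarsh:
  (a) The claim is a contract claim, not an employment claim, which satisfies one of the alternatives. Condition met.
  (b) Every defendant has filed written consent, which satisfies one of the alternatives. Condition met.
  (c) The plaintiff resides in Ravston, which is not Wynmarsh. Satisfied.
  (d) The plaintiff resides in Ravston, not Wynmarsh. Not satisfied.
  (e) No defendant is a corporation. Not satisfied.
  → At least one condition fails; no jurisdiction.
Courts with jurisdiction: the Circuit Court of Syldora — 1 in total.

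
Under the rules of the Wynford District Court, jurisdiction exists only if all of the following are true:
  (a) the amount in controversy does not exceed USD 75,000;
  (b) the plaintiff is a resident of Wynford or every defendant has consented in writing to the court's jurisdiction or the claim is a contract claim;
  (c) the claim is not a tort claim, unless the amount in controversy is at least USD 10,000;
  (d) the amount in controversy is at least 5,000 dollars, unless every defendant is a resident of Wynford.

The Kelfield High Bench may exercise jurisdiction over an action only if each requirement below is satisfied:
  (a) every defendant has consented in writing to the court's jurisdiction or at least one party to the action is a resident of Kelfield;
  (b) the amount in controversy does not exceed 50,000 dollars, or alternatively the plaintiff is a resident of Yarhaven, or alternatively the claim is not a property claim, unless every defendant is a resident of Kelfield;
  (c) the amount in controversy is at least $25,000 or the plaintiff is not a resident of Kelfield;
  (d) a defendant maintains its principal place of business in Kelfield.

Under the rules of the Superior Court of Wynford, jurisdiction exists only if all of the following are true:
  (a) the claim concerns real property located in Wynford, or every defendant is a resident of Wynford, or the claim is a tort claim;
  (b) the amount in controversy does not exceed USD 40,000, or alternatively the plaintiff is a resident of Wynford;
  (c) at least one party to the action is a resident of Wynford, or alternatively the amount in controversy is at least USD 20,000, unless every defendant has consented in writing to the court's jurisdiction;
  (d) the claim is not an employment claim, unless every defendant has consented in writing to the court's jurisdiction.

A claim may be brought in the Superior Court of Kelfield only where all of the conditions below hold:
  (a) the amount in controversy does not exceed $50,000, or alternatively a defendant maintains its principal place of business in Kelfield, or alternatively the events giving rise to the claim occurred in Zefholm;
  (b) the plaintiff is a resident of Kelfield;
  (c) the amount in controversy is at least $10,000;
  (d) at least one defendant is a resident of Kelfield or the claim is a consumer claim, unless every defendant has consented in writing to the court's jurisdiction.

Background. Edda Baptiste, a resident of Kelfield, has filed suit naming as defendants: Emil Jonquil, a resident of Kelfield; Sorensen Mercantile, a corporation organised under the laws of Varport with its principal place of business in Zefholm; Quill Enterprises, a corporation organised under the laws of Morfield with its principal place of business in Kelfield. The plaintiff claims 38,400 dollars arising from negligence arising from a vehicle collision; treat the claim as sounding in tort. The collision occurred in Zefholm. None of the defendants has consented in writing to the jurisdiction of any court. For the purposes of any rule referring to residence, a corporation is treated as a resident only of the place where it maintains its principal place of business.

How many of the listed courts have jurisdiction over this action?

The Wynford District Court:
  (a) The amount in controversy is USD 38,400, within the $75,000 ceiling. Satisfied.
  (b) The plaintiff resides in Kelfield, not Wynford; no such written consent has been filed; the claim is a tort claim, not a contract claim — none of the alternatives is met. Not satisfied.
  (c) The claim is a tort claim. But the amount in controversy is USD 38,400, which meets the $10,000 floor, and the 'unless' clause therefore excuses the requirement. Met.
  (d) The amount in controversy is $38,400, which meets the 5,000 dollars floor. Satisfied.
  → At least one condition fails; no jurisdiction.
The Kelfield High Bench:
  (a) Edda Baptiste resides in Kelfield — that alternative is enough. Met.
  (b) The amount in controversy is 38,400 dollars, within the USD 50,000 ceiling, so one alternative holds. Condition met.
  (c) The amount in controversy is 38,400 dollars, which meets the USD 25,000 floor — that alternative is enough. Condition met.
  (d) Quill Enterprises has its principal place of business in Kelfield. Condition met.
  → Every requirement is satisfied — jurisdiction.
The Superior Court of Wynford:
  (a) The claim is a tort claim, so one alternative holds. Condition met.
  (b) The amount in controversy is USD 38,400, within the $40,000 ceiling, so one alternative holds. Met.
  (c) The amount in controversy is USD 38,400, which meets the 20,000 dollars floor — that alternative is enough. Condition met.
  (d) The claim is a tort claim, not an employment claim. Condition met.
  → The court has jurisdiction.
The Superior Court of Kelfield:
  (a) The amount in controversy is USD 38,400, within the USD 50,000 ceiling, so one alternative holds. Satisfied.
  (b) The plaintiff resides in Kelfield. Met.
  (c) The amount in controversy is 38,400 dollars, which meets the $10,000 floor. Condition met.
  (d) Emil Jonquil resides in Kelfield, which satisfies one of the alternatives. Met.
  → The court has jurisdiction.
Courts with jurisdiction: the Kelfield High Bench, the Superior Court of Wynford, the Superior Court of Kelfield — 3 in total.

3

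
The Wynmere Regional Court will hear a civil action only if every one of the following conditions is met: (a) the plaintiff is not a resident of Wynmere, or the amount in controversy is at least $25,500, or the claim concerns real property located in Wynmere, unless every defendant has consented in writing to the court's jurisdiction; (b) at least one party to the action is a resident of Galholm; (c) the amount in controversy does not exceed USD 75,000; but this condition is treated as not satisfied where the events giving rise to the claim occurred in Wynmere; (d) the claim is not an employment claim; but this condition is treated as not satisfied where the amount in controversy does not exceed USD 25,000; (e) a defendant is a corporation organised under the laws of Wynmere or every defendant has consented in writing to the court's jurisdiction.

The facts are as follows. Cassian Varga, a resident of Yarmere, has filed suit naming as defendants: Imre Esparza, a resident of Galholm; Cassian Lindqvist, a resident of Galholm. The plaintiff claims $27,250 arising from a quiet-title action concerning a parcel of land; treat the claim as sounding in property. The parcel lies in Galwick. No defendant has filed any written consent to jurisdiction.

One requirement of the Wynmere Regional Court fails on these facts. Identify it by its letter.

(e)

The Wynmere Regional Court:
  (a) The plaintiff resides in Yarmere, which is not Wynmere, which satisfies one of the alternatives. Met.
  (b) Imre Esparza resides in Galholm. Condition met.
  (c) The amount in controversy is $27,250, within the 75,000 dollars ceiling. And the carve-out is inapplicable — the operative events occurred in Galwick, not Wynmere. Met.
  (d) The claim is a property claim, not an employment claim. And the carve-out is inapplicable — the amount in controversy is $27,250, above the 25,000 dollars ceiling. Condition met.
  (e) No defendant is a corporation; no such written consent has been filed — every alternative fails. Condition not met.
Only condition (e) fails.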